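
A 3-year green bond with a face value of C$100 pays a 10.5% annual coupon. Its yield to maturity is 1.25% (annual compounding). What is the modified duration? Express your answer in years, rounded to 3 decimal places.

2.722 years

Periodic yield y = 0.0125. First find Macaulay duration:
  t   CF        PV=CF/(1+0.0125)^t    t·PV
  1        10.50        10.3704        10.3704
  2        10.50        10.2423        20.4847
  3       110.50       106.4577       319.3732
  Σ                    127.0704       350.2282
P = 127.0704; Macaulay duration = 350.2282 / 127.0704 = 2.75617 years.
Modified duration = D_Mac / (1 + y) = 2.75617 / 1.0125 = 2.72215 years.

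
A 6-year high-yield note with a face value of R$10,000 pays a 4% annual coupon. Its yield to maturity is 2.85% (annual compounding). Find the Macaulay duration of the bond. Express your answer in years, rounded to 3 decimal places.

5.471 years

Periodic yield y = 0.0285. Discount each cash flow and weight by its year:
  t   CF        PV=CF/(1+0.0285)^t    t·PV
  1       400.00       388.9159       388.9159
  2       400.00       378.1389       756.2779
  3       400.00       367.6606     1,102.9818
  4       400.00       357.4726     1,429.8906
  5       400.00       347.5670     1,737.8349
  6    10,400.00     8,786.3311    52,717.9864
  Σ                 10,626.0861    58,133.8874
Price P = Σ PV = 10,626.0861.
Macaulay duration = Σ(t·PV) / P = 58,133.8874 / 10,626.0861 = 5.47087 years.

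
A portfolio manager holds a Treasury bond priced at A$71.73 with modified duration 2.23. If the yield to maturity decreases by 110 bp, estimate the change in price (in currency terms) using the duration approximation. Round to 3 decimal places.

Duration approximation: ΔP/P ≈ -D_mod · Δy = -2.23 × (-0.011) = +0.024530.
ΔP ≈ 71.73 × (+0.024530) = +1.7595369.

+A$1.760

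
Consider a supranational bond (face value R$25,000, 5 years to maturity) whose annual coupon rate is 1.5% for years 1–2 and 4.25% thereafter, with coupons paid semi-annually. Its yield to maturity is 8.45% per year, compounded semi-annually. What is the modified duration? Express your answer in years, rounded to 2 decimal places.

Periodic yield y = 0.04225. First find Macaulay duration:
  t   CF        PV=CF/(1+0.04225)^t    t·PV
  1       187.50       179.8993       179.8993
  2       187.50       172.6066       345.2133
  3       187.50       165.6096       496.8289
  4       187.50       158.8963       635.5850
  5       531.25       431.9559     2,159.7796
  6       531.25       414.4456     2,486.6735
  7       531.25       397.6451     2,783.5156
  8       531.25       381.5256     3,052.2050
  9       531.25       366.0596     3,294.5365
  10   25,531.25    16,879.2459   168,792.4590
  Σ                 19,547.8895   184,226.6956
P = 19,547.8895; Macaulay duration = 184,226.6956 / 19,547.8895 = 9.42438 half-year periods = 4.71219 years.
Modified duration = D_Mac / (1 + y) = 4.71219 / 1.04225 = 4.52117 years.

4.52 years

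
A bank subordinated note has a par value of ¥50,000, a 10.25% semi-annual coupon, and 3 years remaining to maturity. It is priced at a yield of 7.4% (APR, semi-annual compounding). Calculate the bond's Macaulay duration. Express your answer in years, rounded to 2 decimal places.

Periodic yield y = 0.037. Discount each cash flow and weight by its period:
  t   CF        PV=CF/(1+0.037)^t    t·PV
  1     2,562.50     2,471.0704     2,471.0704
  2     2,562.50     2,382.9030     4,765.8060
  3     2,562.50     2,297.8814     6,893.6441
  4     2,562.50     2,215.8933     8,863.5733
  5     2,562.50     2,136.8306    10,684.1529
  6    52,562.50    42,267.1996   253,603.1976
  Σ                 53,771.7783   287,281.4444
Price P = Σ PV = 53,771.7783.
Macaulay duration = Σ(t·PV) / P = 287,281.4444 / 53,771.7783 = 5.34261 half-year periods.
In years: 5.34261 / 2 = 2.67130 years.

2.67 years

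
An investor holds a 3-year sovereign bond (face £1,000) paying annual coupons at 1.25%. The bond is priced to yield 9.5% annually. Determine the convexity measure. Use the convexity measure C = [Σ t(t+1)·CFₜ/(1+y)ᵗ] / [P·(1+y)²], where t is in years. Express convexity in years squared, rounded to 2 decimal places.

9.82

With y = 0.095:
  t   CF        PV=CF/(1+0.095)^t    t·PV        t(t+1)·PV
  1        12.50        11.4155        11.4155          22.8311
  2        12.50        10.4251        20.8503          62.5508
  3     1,012.50       771.1745     2,313.5236       9,254.0943
  Σ                    793.0152     2,345.7894       9,339.4762
P = 793.0152.
Convexity = Σ t(t+1)·PV / [P·(1+y)²] = 9,339.4762 / (793.0152 × 1.199025) = 9.82229.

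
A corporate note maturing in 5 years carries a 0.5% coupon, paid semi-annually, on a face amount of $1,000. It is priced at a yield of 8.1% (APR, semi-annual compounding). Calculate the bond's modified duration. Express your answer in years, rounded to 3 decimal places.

Periodic yield y = 0.0405. First find Macaulay duration:
  t   CF        PV=CF/(1+0.0405)^t    t·PV
  1         2.50         2.4027         2.4027
  2         2.50         2.3092         4.6183
  3         2.50         2.2193         6.6579
  4         2.50         2.1329         8.5316
  5         2.50         2.0499        10.2494
  6         2.50         1.9701        11.8206
  7         2.50         1.8934        13.2539
  8         2.50         1.8197        14.5577
  9         2.50         1.7489        15.7400
  10    1,002.50       674.0056     6,740.0565
  Σ                    692.5517     6,827.8886
P = 692.5517; Macaulay duration = 6,827.8886 / 692.5517 = 9.85903 half-year periods = 4.92952 years.
Modified duration = D_Mac / (1 + y) = 4.92952 / 1.0405 = 4.73764 years.

4.738 years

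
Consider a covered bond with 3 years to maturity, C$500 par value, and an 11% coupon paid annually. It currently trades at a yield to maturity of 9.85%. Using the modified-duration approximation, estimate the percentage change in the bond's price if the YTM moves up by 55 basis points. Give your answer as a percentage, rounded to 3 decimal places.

-1.360%

Periodic yield y = 0.0985. Modified duration first:
  t   CF        PV=CF/(1+0.0985)^t    t·PV
  1        55.00        50.0683        50.0683
  2        55.00        45.5788        91.1575
  3       555.00       418.6902     1,256.0706
  Σ                    514.3372     1,397.2964
P = 514.3372; D_Mac = 2.71669 yrs; D_mod = 2.71669/(1+0.0985) = 2.47309 yrs.
ΔP/P ≈ -D_mod · Δy = -2.47309 × (+0.0055) = -0.013602 = -1.3602%.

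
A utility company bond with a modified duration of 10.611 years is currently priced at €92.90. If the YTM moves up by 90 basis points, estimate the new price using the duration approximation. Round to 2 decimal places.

€84.03

Duration approximation: ΔP/P ≈ -D_mod · Δy = -10.611 × (+0.009) = -0.095499.
New price ≈ 92.90 × (1 - 0.095499) = 84.0281429.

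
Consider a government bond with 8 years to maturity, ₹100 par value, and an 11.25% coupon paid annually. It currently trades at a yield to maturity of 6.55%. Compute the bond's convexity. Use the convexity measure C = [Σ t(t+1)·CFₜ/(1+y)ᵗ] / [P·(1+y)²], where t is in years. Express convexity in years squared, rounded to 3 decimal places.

42.214

With y = 0.0655:
  t   CF        PV=CF/(1+0.0655)^t    t·PV        t(t+1)·PV
  1        11.25        10.5584        10.5584          21.1168
  2        11.25         9.9094        19.8187          59.4562
  3        11.25         9.3002        27.9006         111.6024
  4        11.25         8.7285        34.9139         174.5696
  5        11.25         8.1919        40.9596         245.7573
  6        11.25         7.6883        46.1300         322.9097
  7        11.25         7.2157        50.5099         404.0791
  8       111.25        66.9688       535.7502       4,821.7522
  Σ                    128.5612       766.5413       6,161.2433
P = 128.5612.
Convexity = Σ t(t+1)·PV / [P·(1+y)²] = 6,161.2433 / (128.5612 × 1.135290) = 42.21352.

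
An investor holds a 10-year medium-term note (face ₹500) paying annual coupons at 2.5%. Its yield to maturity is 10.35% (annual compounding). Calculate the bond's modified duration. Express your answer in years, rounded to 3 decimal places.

7.677 years

Periodic yield y = 0.1035. First find Macaulay duration:
  t   CF        PV=CF/(1+0.1035)^t    t·PV
  1        12.50        11.3276        11.3276
  2        12.50        10.2652        20.5303
  3        12.50         9.3024        27.9071
  4        12.50         8.4299        33.7195
  5        12.50         7.6392        38.1960
  6        12.50         6.9227        41.5362
  7        12.50         6.2734        43.9139
  8        12.50         5.6850        45.4801
  9        12.50         5.1518        46.3662
  10      512.50       191.4126     1,914.1259
  Σ                    262.4097     2,223.1027
P = 262.4097; Macaulay duration = 2,223.1027 / 262.4097 = 8.47188 years.
Modified duration = D_Mac / (1 + y) = 8.47188 / 1.1035 = 7.67728 years.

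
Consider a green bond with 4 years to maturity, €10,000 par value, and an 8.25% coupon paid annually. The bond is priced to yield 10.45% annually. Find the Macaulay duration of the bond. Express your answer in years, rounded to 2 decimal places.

3.55 years

Periodic yield y = 0.1045. Discount each cash flow and weight by its year:
  t   CF        PV=CF/(1+0.1045)^t    t·PV
  1       825.00       746.9443       746.9443
  2       825.00       676.2737     1,352.5474
  3       825.00       612.2895     1,836.8684
  4    10,825.00     7,273.8614    29,095.4458
  Σ                  9,309.3689    33,031.8059
Price P = Σ PV = 9,309.3689.
Macaulay duration = Σ(t·PV) / P = 33,031.8059 / 9,309.3689 = 3.54823 years.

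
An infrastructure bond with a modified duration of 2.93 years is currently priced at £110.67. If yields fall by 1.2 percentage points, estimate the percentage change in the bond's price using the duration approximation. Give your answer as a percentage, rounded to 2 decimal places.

+3.52%

Duration approximation: ΔP/P ≈ -D_mod · Δy = -2.93 × (-0.012) = +0.035160.
As a percentage: +3.5160%.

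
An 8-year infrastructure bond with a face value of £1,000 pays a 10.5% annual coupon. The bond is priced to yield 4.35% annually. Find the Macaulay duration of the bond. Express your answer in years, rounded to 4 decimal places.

Periodic yield y = 0.0435. Discount each cash flow and weight by its year:
  t   CF        PV=CF/(1+0.0435)^t    t·PV
  1       105.00       100.6229       100.6229
  2       105.00        96.4283       192.8565
  3       105.00        92.4085       277.2255
  4       105.00        88.5563       354.2252
  5       105.00        84.8647       424.3235
  6       105.00        81.3270       487.9618
  7       105.00        77.9367       545.5570
  8     1,105.00       786.0002     6,288.0015
  Σ                  1,408.1446     8,670.7740
Price P = Σ PV = 1,408.1446.
Macaulay duration = Σ(t·PV) / P = 8,670.7740 / 1,408.1446 = 6.15759 years.

6.1576 years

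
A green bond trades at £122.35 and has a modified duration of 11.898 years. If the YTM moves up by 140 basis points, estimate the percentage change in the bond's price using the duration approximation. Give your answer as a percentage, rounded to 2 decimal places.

-16.66%

Duration approximation: ΔP/P ≈ -D_mod · Δy = -11.898 × (+0.014) = -0.166572.
As a percentage: -16.6572%.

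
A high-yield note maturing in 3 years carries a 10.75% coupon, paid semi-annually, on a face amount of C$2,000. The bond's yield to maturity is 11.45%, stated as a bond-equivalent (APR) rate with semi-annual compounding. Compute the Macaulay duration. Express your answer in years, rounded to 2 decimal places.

2.64 years

Periodic yield y = 0.05725. Discount each cash flow and weight by its period:
  t   CF        PV=CF/(1+0.05725)^t    t·PV
  1       107.50       101.6789       101.6789
  2       107.50        96.1730       192.3460
  3       107.50        90.9652       272.8957
  4       107.50        86.0395       344.1579
  5       107.50        81.3804       406.9022
  6     2,107.50     1,509.0423     9,054.2539
  Σ                  1,965.2793    10,372.2345
Price P = Σ PV = 1,965.2793.
Macaulay duration = Σ(t·PV) / P = 10,372.2345 / 1,965.2793 = 5.27774 half-year periods.
In years: 5.27774 / 2 = 2.63887 years.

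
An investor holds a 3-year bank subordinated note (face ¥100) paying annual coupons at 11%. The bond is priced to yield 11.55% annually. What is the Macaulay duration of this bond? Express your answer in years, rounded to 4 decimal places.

Periodic yield y = 0.1155. Discount each cash flow and weight by its year:
  t   CF        PV=CF/(1+0.1155)^t    t·PV
  1        11.00         9.8610         9.8610
  2        11.00         8.8400        17.6801
  3       111.00        79.9676       239.9029
  Σ                     98.6687       267.4440
Price P = Σ PV = 98.6687.
Macaulay duration = Σ(t·PV) / P = 267.4440 / 98.6687 = 2.71053 years.

2.7105 years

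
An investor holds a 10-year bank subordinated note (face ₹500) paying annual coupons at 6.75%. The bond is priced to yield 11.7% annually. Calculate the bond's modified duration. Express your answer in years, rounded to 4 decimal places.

Periodic yield y = 0.117. First find Macaulay duration:
  t   CF        PV=CF/(1+0.117)^t    t·PV
  1        33.75        30.2149        30.2149
  2        33.75        27.0500        54.1000
  3        33.75        24.2167        72.6500
  4        33.75        21.6801        86.7204
  5        33.75        19.4092        97.0461
  6        33.75        17.3762       104.2572
  7        33.75        15.5561       108.8929
  8        33.75        13.9267       111.4136
  9        33.75        12.4680       112.2116
  10      533.75       176.5250     1,765.2497
  Σ                    358.4228     2,542.7564
P = 358.4228; Macaulay duration = 2,542.7564 / 358.4228 = 7.09429 years.
Modified duration = D_Mac / (1 + y) = 7.09429 / 1.117 = 6.35120 years.

6.3512 years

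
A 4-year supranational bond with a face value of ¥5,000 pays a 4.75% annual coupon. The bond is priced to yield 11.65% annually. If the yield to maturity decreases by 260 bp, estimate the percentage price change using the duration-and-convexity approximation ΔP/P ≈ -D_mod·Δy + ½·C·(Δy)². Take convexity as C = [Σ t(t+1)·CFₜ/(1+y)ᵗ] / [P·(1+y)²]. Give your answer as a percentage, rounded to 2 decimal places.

+9.10%

With y = 0.1165:
  t   CF        PV=CF/(1+0.1165)^t    t·PV        t(t+1)·PV
  1       237.50       212.7183       212.7183         425.4366
  2       237.50       190.5225       381.0449       1,143.1347
  3       237.50       170.6426       511.9278       2,047.7111
  4     5,237.50     3,370.4596    13,481.8384      67,409.1921
  Σ                  3,944.3430    14,587.5294      71,025.4745
P = 3,944.3430; D_Mac = 3.69834 yrs; D_mod = 3.31244 yrs; C = 14.44515.
Duration effect: -3.31244 × (-0.026) = +0.086124
Convexity effect: 0.5 × 14.44515 × (-0.026)² = +0.0048825
ΔP/P ≈ +0.086124 + 0.0048825 = +0.091006 = +9.1006%.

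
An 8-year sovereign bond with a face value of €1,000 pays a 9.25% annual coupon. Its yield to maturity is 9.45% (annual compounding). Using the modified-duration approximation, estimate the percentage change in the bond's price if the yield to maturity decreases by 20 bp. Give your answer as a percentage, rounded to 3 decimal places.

Periodic yield y = 0.0945. Modified duration first:
  t   CF        PV=CF/(1+0.0945)^t    t·PV
  1        92.50        84.5135        84.5135
  2        92.50        77.2165       154.4330
  3        92.50        70.5496       211.6487
  4        92.50        64.4583       257.8331
  5        92.50        58.8929       294.4645
  6        92.50        53.8080       322.8482
  7        92.50        49.1622       344.1354
  8     1,092.50       530.5121     4,244.0970
  Σ                    989.1131     5,913.9735
P = 989.1131; D_Mac = 5.97907 yrs; D_mod = 5.97907/(1+0.0945) = 5.46283 yrs.
ΔP/P ≈ -D_mod · Δy = -5.46283 × (-0.002) = +0.010926 = +1.0926%.

+1.093%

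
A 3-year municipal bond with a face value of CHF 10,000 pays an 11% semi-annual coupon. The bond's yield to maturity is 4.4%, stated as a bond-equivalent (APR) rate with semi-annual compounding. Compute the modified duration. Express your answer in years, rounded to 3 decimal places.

Periodic yield y = 0.022. First find Macaulay duration:
  t   CF        PV=CF/(1+0.022)^t    t·PV
  1       550.00       538.1605       538.1605
  2       550.00       526.5758     1,053.1516
  3       550.00       515.2405     1,545.7215
  4       550.00       504.1492     2,016.5969
  5       550.00       493.2967     2,466.4835
  6    10,550.00     9,258.6376    55,551.8255
  Σ                 11,836.0603    63,171.9396
P = 11,836.0603; Macaulay duration = 63,171.9396 / 11,836.0603 = 5.33724 half-year periods = 2.66862 years.
Modified duration = D_Mac / (1 + y) = 2.66862 / 1.022 = 2.61118 years.

2.611 years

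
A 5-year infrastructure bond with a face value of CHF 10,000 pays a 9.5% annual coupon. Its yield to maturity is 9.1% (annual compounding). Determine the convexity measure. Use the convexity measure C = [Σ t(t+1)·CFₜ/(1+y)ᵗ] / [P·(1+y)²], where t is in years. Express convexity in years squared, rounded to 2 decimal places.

With y = 0.091:
  t   CF        PV=CF/(1+0.091)^t    t·PV        t(t+1)·PV
  1       950.00       870.7608       870.7608       1,741.5215
  2       950.00       798.1309     1,596.2617       4,788.7852
  3       950.00       731.5590     2,194.6770       8,778.7079
  4       950.00       670.5399     2,682.1595      13,410.7973
  5    10,950.00     7,084.1927    35,420.9635     212,525.7811
  Σ                 10,155.1832    42,764.8224     241,245.5930
P = 10,155.1832.
Convexity = Σ t(t+1)·PV / [P·(1+y)²] = 241,245.5930 / (10,155.1832 × 1.190281) = 19.95823.

19.96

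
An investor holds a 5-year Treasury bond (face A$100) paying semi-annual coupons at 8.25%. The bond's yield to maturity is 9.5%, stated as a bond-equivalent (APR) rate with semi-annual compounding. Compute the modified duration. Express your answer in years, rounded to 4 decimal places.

3.9834 years

Periodic yield y = 0.0475. First find Macaulay duration:
  t   CF        PV=CF/(1+0.0475)^t    t·PV
  1        4.125         3.9379         3.9379
  2        4.125         3.7594         7.5188
  3        4.125         3.5889        10.7667
  4        4.125         3.4262        13.7046
  5        4.125         3.2708        16.3540
  6        4.125         3.1225        18.7349
  7        4.125         2.9809        20.8662
  8        4.125         2.8457        22.7657
  9        4.125         2.7167        24.4501
  10     104.125        65.4658       654.6583
  Σ                     95.1148       793.7573
P = 95.1148; Macaulay duration = 793.7573 / 95.1148 = 8.34526 half-year periods = 4.17263 years.
Modified duration = D_Mac / (1 + y) = 4.17263 / 1.0475 = 3.98342 years.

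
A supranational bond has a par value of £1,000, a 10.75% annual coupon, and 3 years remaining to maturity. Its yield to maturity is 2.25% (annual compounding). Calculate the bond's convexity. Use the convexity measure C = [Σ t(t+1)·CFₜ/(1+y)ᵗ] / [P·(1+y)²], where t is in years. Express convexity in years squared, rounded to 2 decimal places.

10.19

With y = 0.0225:
  t   CF        PV=CF/(1+0.0225)^t    t·PV        t(t+1)·PV
  1       107.50       105.1345       105.1345         210.2689
  2       107.50       102.8210       205.6420         616.9260
  3     1,107.50     1,035.9858     3,107.9573      12,431.8291
  Σ                  1,243.9412     3,418.7338      13,259.0240
P = 1,243.9412.
Convexity = Σ t(t+1)·PV / [P·(1+y)²] = 13,259.0240 / (1,243.9412 × 1.045506) = 10.19495.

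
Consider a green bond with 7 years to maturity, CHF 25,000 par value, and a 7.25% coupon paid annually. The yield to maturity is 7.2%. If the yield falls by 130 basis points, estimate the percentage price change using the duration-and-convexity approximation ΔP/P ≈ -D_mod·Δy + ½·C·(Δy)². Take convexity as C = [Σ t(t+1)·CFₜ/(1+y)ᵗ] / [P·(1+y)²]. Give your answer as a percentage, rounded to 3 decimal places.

+7.265%

With y = 0.072:
  t   CF        PV=CF/(1+0.072)^t    t·PV        t(t+1)·PV
  1     1,812.50     1,690.7649     1,690.7649       3,381.5299
  2     1,812.50     1,577.2061     3,154.4122       9,463.2365
  3     1,812.50     1,471.2743     4,413.8230      17,655.2920
  4     1,812.50     1,372.4574     5,489.8296      27,449.1480
  5     1,812.50     1,280.2774     6,401.3871      38,408.3228
  6     1,812.50     1,194.2886     7,165.7319      50,160.1231
  7    26,812.50    16,480.6301   115,364.4107     922,915.2858
  Σ                 25,066.8989   143,680.3594   1,069,432.9381
P = 25,066.8989; D_Mac = 5.73188 yrs; D_mod = 5.34690 yrs; C = 37.12474.
Duration effect: -5.34690 × (-0.013) = +0.069510
Convexity effect: 0.5 × 37.12474 × (-0.013)² = +0.0031370
ΔP/P ≈ +0.069510 + 0.0031370 = +0.072647 = +7.2647%.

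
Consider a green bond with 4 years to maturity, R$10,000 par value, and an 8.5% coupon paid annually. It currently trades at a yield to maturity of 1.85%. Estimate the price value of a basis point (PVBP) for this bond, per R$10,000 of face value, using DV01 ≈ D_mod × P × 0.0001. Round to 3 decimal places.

Periodic yield y = 0.0185.
  t   CF        PV=CF/(1+0.0185)^t    t·PV
  1       850.00       834.5606       834.5606
  2       850.00       819.4017     1,638.8034
  3       850.00       804.5181     2,413.5543
  4    10,850.00    10,082.9034    40,331.6135
  Σ                 12,541.3838    45,218.5318
P = 12,541.3838; D_Mac = 3.60555 yrs; D_mod = 3.54005 yrs.
DV01 ≈ 3.54005 × 12,541.3838 × 0.0001 = 4.439718.

R$4.440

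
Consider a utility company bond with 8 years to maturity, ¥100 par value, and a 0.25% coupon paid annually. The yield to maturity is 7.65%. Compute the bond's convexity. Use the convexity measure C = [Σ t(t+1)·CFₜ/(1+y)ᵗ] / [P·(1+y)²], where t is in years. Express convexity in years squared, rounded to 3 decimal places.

With y = 0.0765:
  t   CF        PV=CF/(1+0.0765)^t    t·PV        t(t+1)·PV
  1         0.25         0.2322         0.2322           0.4645
  2         0.25         0.2157         0.4315           1.2944
  3         0.25         0.2004         0.6012           2.4048
  4         0.25         0.1862         0.7446           3.7232
  5         0.25         0.1729         0.8646           5.1879
  6         0.25         0.1606         0.9638           6.7469
  7         0.25         0.1492         1.0446           8.3566
  8       100.25        55.5869       444.6948       4,002.2536
  Σ                     56.9042       449.5774       4,030.4318
P = 56.9042.
Convexity = Σ t(t+1)·PV / [P·(1+y)²] = 4,030.4318 / (56.9042 × 1.158852) = 61.11944.

61.119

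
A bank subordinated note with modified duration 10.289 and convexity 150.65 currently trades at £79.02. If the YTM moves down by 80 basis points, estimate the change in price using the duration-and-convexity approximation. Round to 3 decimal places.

Duration effect: -D_mod·Δy = -10.289 × (-0.008) = +0.082312
Convexity effect: ½·C·(Δy)² = 0.5 × 150.65 × (-0.008)² = +0.0048208
ΔP/P ≈ +0.082312 + 0.0048208 = +0.0871328
ΔP ≈ 79.02 × (+0.0871328) = +6.885233856.

+£6.885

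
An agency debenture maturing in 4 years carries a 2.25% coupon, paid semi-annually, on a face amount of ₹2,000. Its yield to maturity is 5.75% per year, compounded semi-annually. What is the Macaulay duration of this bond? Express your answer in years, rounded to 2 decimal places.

Periodic yield y = 0.02875. Discount each cash flow and weight by its period:
  t   CF        PV=CF/(1+0.02875)^t    t·PV
  1        22.50        21.8712        21.8712
  2        22.50        21.2600        42.5200
  3        22.50        20.6658        61.9975
  4        22.50        20.0883        80.3532
  5        22.50        19.5269        97.6345
  6        22.50        18.9812       113.8871
  7        22.50        18.4507       129.1551
  8     2,022.50     1,612.1660    12,897.3276
  Σ                  1,753.0101    13,444.7462
Price P = Σ PV = 1,753.0101.
Macaulay duration = Σ(t·PV) / P = 13,444.7462 / 1,753.0101 = 7.66952 half-year periods.
In years: 7.66952 / 2 = 3.83476 years.

3.83 years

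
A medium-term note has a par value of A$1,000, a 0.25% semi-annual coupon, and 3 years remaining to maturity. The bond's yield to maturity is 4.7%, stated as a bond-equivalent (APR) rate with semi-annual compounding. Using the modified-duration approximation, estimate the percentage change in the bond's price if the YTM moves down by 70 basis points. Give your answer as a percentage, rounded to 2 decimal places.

Periodic yield y = 0.0235. Modified duration first:
  t   CF        PV=CF/(1+0.0235)^t    t·PV
  1         1.25         1.2213         1.2213
  2         1.25         1.1933         2.3865
  3         1.25         1.1659         3.4976
  4         1.25         1.1391         4.5564
  5         1.25         1.1129         5.5647
  6     1,001.25       870.9946     5,225.9674
  Σ                    876.8270     5,243.1939
P = 876.8270; D_Mac = 5.97974 half-year periods = 2.98987 yrs; D_mod = 2.98987/(1+0.0235) = 2.92122 yrs.
ΔP/P ≈ -D_mod · Δy = -2.92122 × (-0.007) = +0.020449 = +2.0449%.

+2.04%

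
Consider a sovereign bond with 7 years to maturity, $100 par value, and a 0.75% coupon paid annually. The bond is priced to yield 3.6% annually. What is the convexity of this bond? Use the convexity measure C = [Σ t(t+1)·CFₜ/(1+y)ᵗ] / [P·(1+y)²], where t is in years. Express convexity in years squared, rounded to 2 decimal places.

With y = 0.036:
  t   CF        PV=CF/(1+0.036)^t    t·PV        t(t+1)·PV
  1         0.75         0.7239         0.7239           1.4479
  2         0.75         0.6988         1.3976           4.1927
  3         0.75         0.6745         2.0235           8.0940
  4         0.75         0.6511         2.6042          13.0212
  5         0.75         0.6284         3.1422          18.8531
  6         0.75         0.6066         3.6396          25.4772
  7       100.75        78.6551       550.5855       4,404.6844
  Σ                     82.6384       564.1166       4,475.7705
P = 82.6384.
Convexity = Σ t(t+1)·PV / [P·(1+y)²] = 4,475.7705 / (82.6384 × 1.073296) = 50.46223.

50.46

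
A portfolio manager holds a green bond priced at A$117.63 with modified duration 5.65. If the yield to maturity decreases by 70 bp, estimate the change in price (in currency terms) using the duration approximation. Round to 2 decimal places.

+A$4.65

Duration approximation: ΔP/P ≈ -D_mod · Δy = -5.65 × (-0.007) = +0.039550.
ΔP ≈ 117.63 × (+0.039550) = +4.6522665.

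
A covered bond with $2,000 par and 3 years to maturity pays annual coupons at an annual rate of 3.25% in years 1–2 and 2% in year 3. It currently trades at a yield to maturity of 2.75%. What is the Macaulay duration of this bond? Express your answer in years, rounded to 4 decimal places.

Periodic yield y = 0.0275. Discount each cash flow and weight by its year:
  t   CF        PV=CF/(1+0.0275)^t    t·PV
  1        65.00        63.2603        63.2603
  2        65.00        61.5672       123.1345
  3     2,040.00     1,880.5491     5,641.6473
  Σ                  2,005.3767     5,828.0421
Price P = Σ PV = 2,005.3767.
Macaulay duration = Σ(t·PV) / P = 5,828.0421 / 2,005.3767 = 2.90621 years.

2.9062 years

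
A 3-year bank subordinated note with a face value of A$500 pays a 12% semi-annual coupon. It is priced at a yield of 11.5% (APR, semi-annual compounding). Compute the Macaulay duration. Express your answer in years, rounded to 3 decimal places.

Periodic yield y = 0.0575. Discount each cash flow and weight by its period:
  t   CF        PV=CF/(1+0.0575)^t    t·PV
  1        30.00        28.3688        28.3688
  2        30.00        26.8263        53.6526
  3        30.00        25.3676        76.1029
  4        30.00        23.9883        95.9533
  5        30.00        22.6840       113.4199
  6       530.00       378.9602     2,273.7613
  Σ                    506.1952     2,641.2587
Price P = Σ PV = 506.1952.
Macaulay duration = Σ(t·PV) / P = 2,641.2587 / 506.1952 = 5.21787 half-year periods.
In years: 5.21787 / 2 = 2.60893 years.

2.609 years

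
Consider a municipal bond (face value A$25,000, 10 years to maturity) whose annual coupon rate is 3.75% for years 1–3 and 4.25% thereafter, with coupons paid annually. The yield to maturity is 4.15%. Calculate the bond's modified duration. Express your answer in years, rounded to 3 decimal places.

8.111 years

Periodic yield y = 0.0415. First find Macaulay duration:
  t   CF        PV=CF/(1+0.0415)^t    t·PV
  1       937.50       900.1440       900.1440
  2       937.50       864.2765     1,728.5531
  3       937.50       829.8383     2,489.5148
  4     1,062.50       903.0085     3,612.0340
  5     1,062.50       867.0269     4,335.1345
  6     1,062.50       832.4790     4,994.8741
  7     1,062.50       799.3077     5,595.1542
  8     1,062.50       767.4582     6,139.6658
  9     1,062.50       736.8778     6,631.9002
  10   26,062.50    17,354.9485   173,549.4851
  Σ                 24,855.3655   209,976.4597
P = 24,855.3655; Macaulay duration = 209,976.4597 / 24,855.3655 = 8.44793 years.
Modified duration = D_Mac / (1 + y) = 8.44793 / 1.0415 = 8.11131 years.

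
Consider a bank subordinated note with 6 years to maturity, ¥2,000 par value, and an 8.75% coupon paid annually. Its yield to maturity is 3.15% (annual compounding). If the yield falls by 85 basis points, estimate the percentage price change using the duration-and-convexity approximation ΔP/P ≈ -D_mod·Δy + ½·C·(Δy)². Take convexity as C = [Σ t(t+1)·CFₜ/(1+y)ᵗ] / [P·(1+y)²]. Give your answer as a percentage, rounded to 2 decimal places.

+4.28%

With y = 0.0315:
  t   CF        PV=CF/(1+0.0315)^t    t·PV        t(t+1)·PV
  1       175.00       169.6558       169.6558         339.3117
  2       175.00       164.4749       328.9498         986.8493
  3       175.00       159.4521       478.3564       1,913.4257
  4       175.00       154.5828       618.3311       3,091.6556
  5       175.00       149.8621       749.3106       4,495.8638
  6     2,175.00     1,805.6928    10,834.1568      75,839.0978
  Σ                  2,603.7206    13,178.7606      86,666.2038
P = 2,603.7206; D_Mac = 5.06151 yrs; D_mod = 4.90694 yrs; C = 31.28362.
Duration effect: -4.90694 × (-0.0085) = +0.041709
Convexity effect: 0.5 × 31.28362 × (-0.0085)² = +0.0011301
ΔP/P ≈ +0.041709 + 0.0011301 = +0.042839 = +4.2839%.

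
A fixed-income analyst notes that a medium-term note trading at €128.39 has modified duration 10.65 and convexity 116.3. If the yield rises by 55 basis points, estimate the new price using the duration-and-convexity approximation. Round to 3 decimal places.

Duration effect: -D_mod·Δy = -10.65 × (+0.0055) = -0.058575
Convexity effect: ½·C·(Δy)² = 0.5 × 116.3 × (0.0055)² = +0.0017590375
ΔP/P ≈ -0.058575 + 0.0017590375 = -0.0568159625
New price ≈ 128.39 × (1 - 0.0568159625) = 121.095398574625.

€121.095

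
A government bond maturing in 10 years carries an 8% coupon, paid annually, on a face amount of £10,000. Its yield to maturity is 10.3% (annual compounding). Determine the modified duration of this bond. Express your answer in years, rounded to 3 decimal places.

Periodic yield y = 0.103. First find Macaulay duration:
  t   CF        PV=CF/(1+0.103)^t    t·PV
  1       800.00       725.2947       725.2947
  2       800.00       657.5654     1,315.1308
  3       800.00       596.1608     1,788.4825
  4       800.00       540.4903     2,161.9614
  5       800.00       490.0184     2,450.0922
  6       800.00       444.2597     2,665.5582
  7       800.00       402.7740     2,819.4178
  8       800.00       365.1623     2,921.2981
  9       800.00       331.0628     2,979.5651
  10   10,800.00     4,051.9925    40,519.9248
  Σ                  8,604.7809    60,346.7256
P = 8,604.7809; Macaulay duration = 60,346.7256 / 8,604.7809 = 7.01316 years.
Modified duration = D_Mac / (1 + y) = 7.01316 / 1.103 = 6.35826 years.

6.358 years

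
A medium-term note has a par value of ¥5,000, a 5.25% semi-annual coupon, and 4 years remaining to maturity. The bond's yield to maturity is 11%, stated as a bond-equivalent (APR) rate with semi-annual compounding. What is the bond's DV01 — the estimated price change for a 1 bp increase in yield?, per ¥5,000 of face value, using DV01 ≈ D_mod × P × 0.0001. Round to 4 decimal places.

¥1.4015

Periodic yield y = 0.055.
  t   CF        PV=CF/(1+0.055)^t    t·PV
  1       131.25       124.4076       124.4076
  2       131.25       117.9219       235.8438
  3       131.25       111.7743       335.3229
  4       131.25       105.9472       423.7888
  5       131.25       100.4239       502.1194
  6       131.25        95.1885       571.1311
  7       131.25        90.2261       631.5826
  8     5,131.25     3,343.5167    26,748.1336
  Σ                  4,089.4061    29,572.3297
P = 4,089.4061; D_Mac = 7.23145 half-year periods = 3.61572 yrs; D_mod = 3.42723 yrs.
DV01 ≈ 3.42723 × 4,089.4061 × 0.0001 = 1.401532.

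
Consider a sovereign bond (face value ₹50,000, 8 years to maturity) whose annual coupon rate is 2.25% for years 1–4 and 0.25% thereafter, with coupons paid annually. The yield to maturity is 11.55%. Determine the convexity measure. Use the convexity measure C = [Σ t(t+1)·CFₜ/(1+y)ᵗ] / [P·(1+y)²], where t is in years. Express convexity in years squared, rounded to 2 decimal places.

With y = 0.1155:
  t   CF        PV=CF/(1+0.1155)^t    t·PV        t(t+1)·PV
  1     1,125.00     1,008.5164     1,008.5164       2,017.0327
  2     1,125.00       904.0936     1,808.1871       5,424.5613
  3     1,125.00       810.4828     2,431.4484       9,725.7935
  4     1,125.00       726.5646     2,906.2583      14,531.2917
  5       125.00        72.3706       361.8530       2,171.1178
  6       125.00        64.8773       389.2636       2,724.8453
  7       125.00        58.1598       407.1187       3,256.9494
  8    50,125.00    20,907.2922   167,258.3375   1,505,325.0373
  Σ                 24,552.3572   176,570.9829   1,545,176.6292
P = 24,552.3572.
Convexity = Σ t(t+1)·PV / [P·(1+y)²] = 1,545,176.6292 / (24,552.3572 × 1.244340) = 50.57615.

50.58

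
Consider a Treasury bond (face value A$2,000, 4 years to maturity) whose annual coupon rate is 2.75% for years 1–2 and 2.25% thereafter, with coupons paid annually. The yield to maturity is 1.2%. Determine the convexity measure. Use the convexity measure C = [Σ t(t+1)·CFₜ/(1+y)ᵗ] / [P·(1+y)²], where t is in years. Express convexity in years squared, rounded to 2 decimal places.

With y = 0.012:
  t   CF        PV=CF/(1+0.012)^t    t·PV        t(t+1)·PV
  1        55.00        54.3478        54.3478         108.6957
  2        55.00        53.7034       107.4068         322.2203
  3        45.00        43.4181       130.2543         521.0174
  4     2,045.00     1,949.7156     7,798.8623      38,994.3116
  Σ                  2,101.1849     8,090.8713      39,946.2450
P = 2,101.1849.
Convexity = Σ t(t+1)·PV / [P·(1+y)²] = 39,946.2450 / (2,101.1849 × 1.024144) = 18.56311.

18.56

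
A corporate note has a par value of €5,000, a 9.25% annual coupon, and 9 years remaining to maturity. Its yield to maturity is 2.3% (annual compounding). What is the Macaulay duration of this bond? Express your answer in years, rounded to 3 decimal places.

Periodic yield y = 0.023. Discount each cash flow and weight by its year:
  t   CF        PV=CF/(1+0.023)^t    t·PV
  1       462.50       452.1017       452.1017
  2       462.50       441.9371       883.8742
  3       462.50       432.0011     1,296.0033
  4       462.50       422.2884     1,689.1538
  5       462.50       412.7942     2,063.9709
  6       462.50       403.5134     2,421.0803
  7       462.50       394.4412     2,761.0886
  8       462.50       385.5730     3,084.5844
  9     5,462.50     4,451.5448    40,063.9030
  Σ                  7,796.1949    54,715.7601
Price P = Σ PV = 7,796.1949.
Macaulay duration = Σ(t·PV) / P = 54,715.7601 / 7,796.1949 = 7.01826 years.

7.018 years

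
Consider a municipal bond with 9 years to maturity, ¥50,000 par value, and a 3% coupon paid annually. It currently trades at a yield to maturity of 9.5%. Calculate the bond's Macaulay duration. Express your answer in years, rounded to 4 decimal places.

Periodic yield y = 0.095. Discount each cash flow and weight by its year:
  t   CF        PV=CF/(1+0.095)^t    t·PV
  1     1,500.00     1,369.8630     1,369.8630
  2     1,500.00     1,251.0165     2,502.0329
  3     1,500.00     1,142.4808     3,427.4423
  4     1,500.00     1,043.3614     4,173.4458
  5     1,500.00       952.8415     4,764.2075
  6     1,500.00       870.1749     5,221.0493
  7     1,500.00       794.6803     5,562.7618
  8     1,500.00       725.7354     5,805.8832
  9    51,500.00    22,755.1738   204,796.5640
  Σ                 30,905.3275   237,623.2498
Price P = Σ PV = 30,905.3275.
Macaulay duration = Σ(t·PV) / P = 237,623.2498 / 30,905.3275 = 7.68875 years.

7.6887 years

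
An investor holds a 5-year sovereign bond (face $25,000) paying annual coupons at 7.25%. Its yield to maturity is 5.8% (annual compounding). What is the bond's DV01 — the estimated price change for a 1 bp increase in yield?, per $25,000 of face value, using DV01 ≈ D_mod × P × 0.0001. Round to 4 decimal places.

Periodic yield y = 0.058.
  t   CF        PV=CF/(1+0.058)^t    t·PV
  1     1,812.50     1,713.1380     1,713.1380
  2     1,812.50     1,619.2231     3,238.4461
  3     1,812.50     1,530.4566     4,591.3697
  4     1,812.50     1,446.5563     5,786.2252
  5    26,812.50    20,225.9519   101,129.7597
  Σ                 26,535.3259   116,458.9388
P = 26,535.3259; D_Mac = 4.38883 yrs; D_mod = 4.14823 yrs.
DV01 ≈ 4.14823 × 26,535.3259 × 0.0001 = 11.007461.

$11.0075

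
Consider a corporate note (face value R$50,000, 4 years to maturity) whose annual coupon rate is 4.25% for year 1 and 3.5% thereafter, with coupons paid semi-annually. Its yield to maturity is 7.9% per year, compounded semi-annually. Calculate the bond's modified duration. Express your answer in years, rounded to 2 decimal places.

3.58 years

Periodic yield y = 0.0395. First find Macaulay duration:
  t   CF        PV=CF/(1+0.0395)^t    t·PV
  1     1,062.50     1,022.1260     1,022.1260
  2     1,062.50       983.2862     1,966.5724
  3       875.00       778.9948     2,336.9845
  4       875.00       749.3938     2,997.5751
  5       875.00       720.9175     3,604.5876
  6       875.00       693.5234     4,161.1401
  7       875.00       667.1701     4,670.1909
  8    50,875.00    37,317.1504   298,537.2032
  Σ                 42,932.5623   319,296.3799
P = 42,932.5623; Macaulay duration = 319,296.3799 / 42,932.5623 = 7.43716 half-year periods = 3.71858 years.
Modified duration = D_Mac / (1 + y) = 3.71858 / 1.0395 = 3.57728 years.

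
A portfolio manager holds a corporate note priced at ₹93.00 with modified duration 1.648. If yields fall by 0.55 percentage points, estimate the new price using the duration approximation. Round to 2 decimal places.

₹93.84

Duration approximation: ΔP/P ≈ -D_mod · Δy = -1.648 × (-0.0055) = +0.009064.
New price ≈ 93.00 × (1 + 0.009064) = 93.842952.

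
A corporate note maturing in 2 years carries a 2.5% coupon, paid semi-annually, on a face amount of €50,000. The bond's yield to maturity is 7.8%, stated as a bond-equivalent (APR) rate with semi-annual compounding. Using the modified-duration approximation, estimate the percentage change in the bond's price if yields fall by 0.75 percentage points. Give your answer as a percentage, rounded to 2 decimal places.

+1.42%

Periodic yield y = 0.039. Modified duration first:
  t   CF        PV=CF/(1+0.039)^t    t·PV
  1       625.00       601.5399       601.5399
  2       625.00       578.9605     1,157.9210
  3       625.00       557.2286     1,671.6857
  4    50,625.00    43,441.3033   173,765.2131
  Σ                 45,179.0323   177,196.3597
P = 45,179.0323; D_Mac = 3.92209 half-year periods = 1.96105 yrs; D_mod = 1.96105/(1+0.039) = 1.88744 yrs.
ΔP/P ≈ -D_mod · Δy = -1.88744 × (-0.0075) = +0.014156 = +1.4156%.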